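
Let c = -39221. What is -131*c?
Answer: 5137951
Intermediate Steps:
-131*c = -131*(-39221) = 5137951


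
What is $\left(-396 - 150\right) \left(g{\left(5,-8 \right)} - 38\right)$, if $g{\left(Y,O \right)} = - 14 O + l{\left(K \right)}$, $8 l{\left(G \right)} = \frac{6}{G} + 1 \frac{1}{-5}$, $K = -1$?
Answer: $- \frac{799617}{20} \approx -39981.0$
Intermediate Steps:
$l{\left(G \right)} = - \frac{1}{40} + \frac{3}{4 G}$ ($l{\left(G \right)} = \frac{\frac{6}{G} + 1 \frac{1}{-5}}{8} = \frac{\frac{6}{G} + 1 \left(- \frac{1}{5}\right)}{8} = \frac{\frac{6}{G} - \frac{1}{5}}{8} = \frac{- \frac{1}{5} + \frac{6}{G}}{8} = - \frac{1}{40} + \frac{3}{4 G}$)
$g{\left(Y,O \right)} = - \frac{31}{40} - 14 O$ ($g{\left(Y,O \right)} = - 14 O + \frac{30 - -1}{40 \left(-1\right)} = - 14 O + \frac{1}{40} \left(-1\right) \left(30 + 1\right) = - 14 O + \frac{1}{40} \left(-1\right) 31 = - 14 O - \frac{31}{40} = - \frac{31}{40} - 14 O$)
$\left(-396 - 150\right) \left(g{\left(5,-8 \right)} - 38\right) = \left(-396 - 150\right) \left(\left(- \frac{31}{40} - -112\right) - 38\right) = - 546 \left(\left(- \frac{31}{40} + 112\right) - 38\right) = - 546 \left(\frac{4449}{40} - 38\right) = \left(-546\right) \frac{2929}{40} = - \frac{799617}{20}$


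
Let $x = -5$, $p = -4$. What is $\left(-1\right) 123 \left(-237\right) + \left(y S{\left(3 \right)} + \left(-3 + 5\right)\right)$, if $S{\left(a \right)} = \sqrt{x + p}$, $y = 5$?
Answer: $29153 + 15 i \approx 29153.0 + 15.0 i$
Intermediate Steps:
$S{\left(a \right)} = 3 i$ ($S{\left(a \right)} = \sqrt{-5 - 4} = \sqrt{-9} = 3 i$)
$\left(-1\right) 123 \left(-237\right) + \left(y S{\left(3 \right)} + \left(-3 + 5\right)\right) = \left(-1\right) 123 \left(-237\right) + \left(5 \cdot 3 i + \left(-3 + 5\right)\right) = \left(-123\right) \left(-237\right) + \left(15 i + 2\right) = 29151 + \left(2 + 15 i\right) = 29153 + 15 i$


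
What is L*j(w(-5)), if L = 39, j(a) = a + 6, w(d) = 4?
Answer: 390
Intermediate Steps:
j(a) = 6 + a
L*j(w(-5)) = 39*(6 + 4) = 39*10 = 390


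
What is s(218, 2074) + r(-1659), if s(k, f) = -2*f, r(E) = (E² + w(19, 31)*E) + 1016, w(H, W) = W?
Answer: 2697720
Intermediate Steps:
r(E) = 1016 + E² + 31*E (r(E) = (E² + 31*E) + 1016 = 1016 + E² + 31*E)
s(218, 2074) + r(-1659) = -2*2074 + (1016 + (-1659)² + 31*(-1659)) = -4148 + (1016 + 2752281 - 51429) = -4148 + 2701868 = 2697720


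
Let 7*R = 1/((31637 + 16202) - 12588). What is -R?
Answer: -1/246757 ≈ -4.0526e-6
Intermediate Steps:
R = 1/246757 (R = 1/(7*((31637 + 16202) - 12588)) = 1/(7*(47839 - 12588)) = (⅐)/35251 = (⅐)*(1/35251) = 1/246757 ≈ 4.0526e-6)
-R = -1*1/246757 = -1/246757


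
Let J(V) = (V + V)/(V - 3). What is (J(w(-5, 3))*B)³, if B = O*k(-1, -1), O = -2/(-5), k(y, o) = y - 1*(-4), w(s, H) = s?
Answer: 27/8 ≈ 3.3750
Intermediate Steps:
J(V) = 2*V/(-3 + V) (J(V) = (2*V)/(-3 + V) = 2*V/(-3 + V))
k(y, o) = 4 + y (k(y, o) = y + 4 = 4 + y)
O = ⅖ (O = -2*(-⅕) = ⅖ ≈ 0.40000)
B = 6/5 (B = 2*(4 - 1)/5 = (⅖)*3 = 6/5 ≈ 1.2000)
(J(w(-5, 3))*B)³ = ((2*(-5)/(-3 - 5))*(6/5))³ = ((2*(-5)/(-8))*(6/5))³ = ((2*(-5)*(-⅛))*(6/5))³ = ((5/4)*(6/5))³ = (3/2)³ = 27/8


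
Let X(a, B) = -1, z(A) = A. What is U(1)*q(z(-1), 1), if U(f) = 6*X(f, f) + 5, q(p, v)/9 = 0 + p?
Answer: 9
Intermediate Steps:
q(p, v) = 9*p (q(p, v) = 9*(0 + p) = 9*p)
U(f) = -1 (U(f) = 6*(-1) + 5 = -6 + 5 = -1)
U(1)*q(z(-1), 1) = -9*(-1) = -1*(-9) = 9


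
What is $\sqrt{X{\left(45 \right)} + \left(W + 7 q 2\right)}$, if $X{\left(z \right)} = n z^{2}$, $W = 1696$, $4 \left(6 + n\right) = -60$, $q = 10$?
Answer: $3 i \sqrt{4521} \approx 201.72 i$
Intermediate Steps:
$n = -21$ ($n = -6 + \frac{1}{4} \left(-60\right) = -6 - 15 = -21$)
$X{\left(z \right)} = - 21 z^{2}$
$\sqrt{X{\left(45 \right)} + \left(W + 7 q 2\right)} = \sqrt{- 21 \cdot 45^{2} + \left(1696 + 7 \cdot 10 \cdot 2\right)} = \sqrt{\left(-21\right) 2025 + \left(1696 + 70 \cdot 2\right)} = \sqrt{-42525 + \left(1696 + 140\right)} = \sqrt{-42525 + 1836} = \sqrt{-40689} = 3 i \sqrt{4521}$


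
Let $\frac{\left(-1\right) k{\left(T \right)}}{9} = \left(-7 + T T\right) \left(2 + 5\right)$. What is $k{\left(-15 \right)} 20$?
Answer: $-274680$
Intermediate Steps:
$k{\left(T \right)} = 441 - 63 T^{2}$ ($k{\left(T \right)} = - 9 \left(-7 + T T\right) \left(2 + 5\right) = - 9 \left(-7 + T^{2}\right) 7 = - 9 \left(-49 + 7 T^{2}\right) = 441 - 63 T^{2}$)
$k{\left(-15 \right)} 20 = \left(441 - 63 \left(-15\right)^{2}\right) 20 = \left(441 - 14175\right) 20 = \left(-13734\right) 20 = -274680$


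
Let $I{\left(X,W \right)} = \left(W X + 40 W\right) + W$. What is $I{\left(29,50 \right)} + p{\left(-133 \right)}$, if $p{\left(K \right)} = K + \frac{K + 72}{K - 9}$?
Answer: $\frac{478175}{142} \approx 3367.4$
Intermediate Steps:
$p{\left(K \right)} = K + \frac{72 + K}{-9 + K}$
$I{\left(X,W \right)} = 41 W + W X$ ($I{\left(X,W \right)} = \left(40 W + W X\right) + W = 41 W + W X$)
$I{\left(29,50 \right)} + p{\left(-133 \right)} = 50 \left(41 + 29\right) + \frac{72 + \left(-133\right)^{2} - -1064}{-9 - 133} = 50 \cdot 70 + \frac{72 + 17689 + 1064}{-142} = 3500 - \frac{18825}{142} = \frac{478175}{142}$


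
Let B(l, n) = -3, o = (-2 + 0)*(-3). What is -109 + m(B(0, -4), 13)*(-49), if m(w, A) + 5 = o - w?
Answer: -305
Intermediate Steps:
o = 6 (o = -2*(-3) = 6)
m(w, A) = 1 - w (m(w, A) = -5 + (6 - w) = 1 - w)
-109 + m(B(0, -4), 13)*(-49) = -109 + (1 - 1*(-3))*(-49) = -109 + (1 + 3)*(-49) = -109 + 4*(-49) = -109 - 196 = -305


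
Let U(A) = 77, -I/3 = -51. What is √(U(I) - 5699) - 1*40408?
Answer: -40408 + I*√5622 ≈ -40408.0 + 74.98*I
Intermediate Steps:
I = 153 (I = -3*(-51) = 153)
√(U(I) - 5699) - 1*40408 = √(77 - 5699) - 1*40408 = √(-5622) - 40408 = I*√5622 - 40408 = -40408 + I*√5622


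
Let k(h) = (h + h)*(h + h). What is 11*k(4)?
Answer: 704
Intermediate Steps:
k(h) = 4*h² (k(h) = (2*h)*(2*h) = 4*h²)
11*k(4) = 11*(4*4²) = 11*(4*16) = 11*64 = 704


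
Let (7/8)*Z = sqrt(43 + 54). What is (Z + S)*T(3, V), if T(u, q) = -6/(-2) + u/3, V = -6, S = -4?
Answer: -16 + 32*sqrt(97)/7 ≈ 29.023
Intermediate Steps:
T(u, q) = 3 + u/3 (T(u, q) = -6*(-1/2) + u*(1/3) = 3 + u/3)
Z = 8*sqrt(97)/7 (Z = 8*sqrt(43 + 54)/7 = 8*sqrt(97)/7 ≈ 11.256)
(Z + S)*T(3, V) = (8*sqrt(97)/7 - 4)*(3 + (1/3)*3) = (-4 + 8*sqrt(97)/7)*(3 + 1) = (-4 + 8*sqrt(97)/7)*4 = -16 + 32*sqrt(97)/7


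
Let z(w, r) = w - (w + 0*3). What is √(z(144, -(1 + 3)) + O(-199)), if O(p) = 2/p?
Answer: I*√398/199 ≈ 0.10025*I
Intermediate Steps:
z(w, r) = 0 (z(w, r) = w - (w + 0) = w - w = 0)
√(z(144, -(1 + 3)) + O(-199)) = √(0 + 2/(-199)) = √(0 + 2*(-1/199)) = √(0 - 2/199) = √(-2/199) = I*√398/199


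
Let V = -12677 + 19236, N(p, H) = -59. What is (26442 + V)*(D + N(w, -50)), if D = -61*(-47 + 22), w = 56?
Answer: 48379466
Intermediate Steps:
D = 1525 (D = -61*(-25) = 1525)
V = 6559
(26442 + V)*(D + N(w, -50)) = (26442 + 6559)*(1525 - 59) = 33001*1466 = 48379466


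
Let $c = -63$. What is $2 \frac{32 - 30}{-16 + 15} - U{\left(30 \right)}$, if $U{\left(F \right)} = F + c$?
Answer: $29$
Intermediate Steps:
$U{\left(F \right)} = -63 + F$ ($U{\left(F \right)} = F - 63 = -63 + F$)
$2 \frac{32 - 30}{-16 + 15} - U{\left(30 \right)} = 2 \frac{32 - 30}{-16 + 15} - \left(-63 + 30\right) = 2 \frac{2}{-1} - -33 = 2 \cdot 2 \left(-1\right) + 33 = 2 \left(-2\right) + 33 = -4 + 33 = 29$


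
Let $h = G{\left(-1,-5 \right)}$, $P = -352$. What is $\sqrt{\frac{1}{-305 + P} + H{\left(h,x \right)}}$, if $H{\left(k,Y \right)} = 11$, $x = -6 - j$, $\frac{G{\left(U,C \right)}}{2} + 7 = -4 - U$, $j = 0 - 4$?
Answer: $\frac{\sqrt{527498}}{219} \approx 3.3164$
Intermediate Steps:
$j = -4$ ($j = 0 - 4 = -4$)
$G{\left(U,C \right)} = -22 - 2 U$ ($G{\left(U,C \right)} = -14 + 2 \left(-4 - U\right) = -14 - \left(8 + 2 U\right) = -22 - 2 U$)
$h = -20$ ($h = -22 - -2 = -22 + 2 = -20$)
$x = -2$ ($x = -6 - -4 = -6 + 4 = -2$)
$\sqrt{\frac{1}{-305 + P} + H{\left(h,x \right)}} = \sqrt{\frac{1}{-305 - 352} + 11} = \sqrt{\frac{1}{-657} + 11} = \sqrt{- \frac{1}{657} + 11} = \sqrt{\frac{7226}{657}} = \frac{\sqrt{527498}}{219}$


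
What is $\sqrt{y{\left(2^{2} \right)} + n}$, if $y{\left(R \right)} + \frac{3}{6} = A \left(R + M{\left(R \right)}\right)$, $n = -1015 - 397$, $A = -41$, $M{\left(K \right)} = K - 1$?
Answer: $\frac{i \sqrt{6798}}{2} \approx 41.225 i$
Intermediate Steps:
$M{\left(K \right)} = -1 + K$
$n = -1412$
$y{\left(R \right)} = \frac{81}{2} - 82 R$ ($y{\left(R \right)} = - \frac{1}{2} - 41 \left(R + \left(-1 + R\right)\right) = - \frac{1}{2} - 41 \left(-1 + 2 R\right) = - \frac{1}{2} - \left(-41 + 82 R\right) = \frac{81}{2} - 82 R$)
$\sqrt{y{\left(2^{2} \right)} + n} = \sqrt{\left(\frac{81}{2} - 82 \cdot 2^{2}\right) - 1412} = \sqrt{\left(\frac{81}{2} - 328\right) - 1412} = \sqrt{- \frac{575}{2} - 1412} = \sqrt{- \frac{3399}{2}} = \frac{i \sqrt{6798}}{2}$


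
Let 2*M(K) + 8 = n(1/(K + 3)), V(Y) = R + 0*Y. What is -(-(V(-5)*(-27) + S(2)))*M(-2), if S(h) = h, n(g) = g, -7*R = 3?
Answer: -95/2 ≈ -47.500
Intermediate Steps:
R = -3/7 (R = -⅐*3 = -3/7 ≈ -0.42857)
V(Y) = -3/7 (V(Y) = -3/7 + 0*Y = -3/7 + 0 = -3/7)
M(K) = -4 + 1/(2*(3 + K)) (M(K) = -4 + 1/(2*(K + 3)) = -4 + 1/(2*(3 + K)))
-(-(V(-5)*(-27) + S(2)))*M(-2) = -(-(-3/7*(-27) + 2))*(-23 - 8*(-2))/(2*(3 - 2)) = -(-(81/7 + 2))*(½)*(-23 + 16)/1 = -(-1*95/7)*(½)*1*(-7) = -(-95)*(-7)/(7*2) = -1*95/2 = -95/2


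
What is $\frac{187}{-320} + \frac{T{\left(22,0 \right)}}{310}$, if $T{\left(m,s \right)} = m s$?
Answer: $- \frac{187}{320} \approx -0.58438$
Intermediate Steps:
$\frac{187}{-320} + \frac{T{\left(22,0 \right)}}{310} = \frac{187}{-320} + \frac{22 \cdot 0}{310} = 187 \left(- \frac{1}{320}\right) + 0 \cdot \frac{1}{310} = - \frac{187}{320} + 0 = - \frac{187}{320}$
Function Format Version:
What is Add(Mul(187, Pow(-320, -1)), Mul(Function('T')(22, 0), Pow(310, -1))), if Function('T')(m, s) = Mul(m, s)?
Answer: Rational(-187, 320) ≈ -0.58438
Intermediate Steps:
Add(Mul(187, Pow(-320, -1)), Mul(Function('T')(22, 0), Pow(310, -1))) = Add(Mul(187, Pow(-320, -1)), Mul(Mul(22, 0), Pow(310, -1))) = Add(Mul(187, Rational(-1, 320)), Mul(0, Rational(1, 310))) = Add(Rational(-187, 320), 0) = Rational(-187, 320)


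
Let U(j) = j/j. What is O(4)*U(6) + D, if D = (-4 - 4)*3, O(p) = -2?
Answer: -26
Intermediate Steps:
U(j) = 1
D = -24 (D = -8*3 = -24)
O(4)*U(6) + D = -2*1 - 24 = -2 - 24 = -26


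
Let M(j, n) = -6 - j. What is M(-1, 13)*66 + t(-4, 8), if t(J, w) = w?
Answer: -322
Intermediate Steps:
M(-1, 13)*66 + t(-4, 8) = (-6 - 1*(-1))*66 + 8 = (-6 + 1)*66 + 8 = -5*66 + 8 = -330 + 8 = -322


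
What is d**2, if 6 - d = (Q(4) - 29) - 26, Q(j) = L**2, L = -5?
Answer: 1296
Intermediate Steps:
Q(j) = 25 (Q(j) = (-5)**2 = 25)
d = 36 (d = 6 - ((25 - 29) - 26) = 6 - (-4 - 26) = 6 - 1*(-30) = 6 + 30 = 36)
d**2 = 36**2 = 1296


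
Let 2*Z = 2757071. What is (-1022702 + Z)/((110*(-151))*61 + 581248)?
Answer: -711667/863924 ≈ -0.82376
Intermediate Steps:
Z = 2757071/2 (Z = (½)*2757071 = 2757071/2 ≈ 1.3785e+6)
(-1022702 + Z)/((110*(-151))*61 + 581248) = (-1022702 + 2757071/2)/((110*(-151))*61 + 581248) = 711667/(2*(-16610*61 + 581248)) = 711667/(2*(-1013210 + 581248)) = (711667/2)/(-431962) = (711667/2)*(-1/431962) = -711667/863924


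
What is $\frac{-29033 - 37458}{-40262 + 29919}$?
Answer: $\frac{66491}{10343} \approx 6.4286$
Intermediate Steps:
$\frac{-29033 - 37458}{-40262 + 29919} = - \frac{66491}{-10343} = \left(-66491\right) \left(- \frac{1}{10343}\right) = \frac{66491}{10343}$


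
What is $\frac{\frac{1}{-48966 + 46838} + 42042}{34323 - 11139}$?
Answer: $\frac{89465375}{49335552} \approx 1.8134$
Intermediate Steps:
$\frac{\frac{1}{-48966 + 46838} + 42042}{34323 - 11139} = \frac{\frac{1}{-2128} + 42042}{23184} = \left(- \frac{1}{2128} + 42042\right) \frac{1}{23184} = \frac{89465375}{2128} \cdot \frac{1}{23184} = \frac{89465375}{49335552}$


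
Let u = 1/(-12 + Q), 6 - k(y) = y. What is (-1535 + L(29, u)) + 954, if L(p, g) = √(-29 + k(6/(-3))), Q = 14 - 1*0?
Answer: -581 + I*√21 ≈ -581.0 + 4.5826*I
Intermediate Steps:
k(y) = 6 - y
Q = 14 (Q = 14 + 0 = 14)
u = ½ (u = 1/(-12 + 14) = 1/2 = ½ ≈ 0.50000)
L(p, g) = I*√21 (L(p, g) = √(-29 + (6 - 6/(-3))) = √(-29 + (6 - 6*(-1)/3)) = √(-29 + (6 - 1*(-2))) = √(-29 + (6 + 2)) = √(-29 + 8) = √(-21) = I*√21)
(-1535 + L(29, u)) + 954 = (-1535 + I*√21) + 954 = -581 + I*√21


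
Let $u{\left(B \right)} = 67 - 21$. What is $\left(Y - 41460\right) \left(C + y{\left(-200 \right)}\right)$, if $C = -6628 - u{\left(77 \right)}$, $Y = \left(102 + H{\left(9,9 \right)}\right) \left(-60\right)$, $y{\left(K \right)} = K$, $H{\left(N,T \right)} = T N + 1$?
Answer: $360885000$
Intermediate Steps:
$H{\left(N,T \right)} = 1 + N T$ ($H{\left(N,T \right)} = N T + 1 = 1 + N T$)
$u{\left(B \right)} = 46$ ($u{\left(B \right)} = 67 - 21 = 46$)
$Y = -11040$ ($Y = \left(102 + \left(1 + 9 \cdot 9\right)\right) \left(-60\right) = \left(102 + \left(1 + 81\right)\right) \left(-60\right) = \left(102 + 82\right) \left(-60\right) = 184 \left(-60\right) = -11040$)
$C = -6674$ ($C = -6628 - 46 = -6674$)
$\left(Y - 41460\right) \left(C + y{\left(-200 \right)}\right) = \left(-11040 - 41460\right) \left(-6674 - 200\right) = \left(-52500\right) \left(-6874\right) = 360885000$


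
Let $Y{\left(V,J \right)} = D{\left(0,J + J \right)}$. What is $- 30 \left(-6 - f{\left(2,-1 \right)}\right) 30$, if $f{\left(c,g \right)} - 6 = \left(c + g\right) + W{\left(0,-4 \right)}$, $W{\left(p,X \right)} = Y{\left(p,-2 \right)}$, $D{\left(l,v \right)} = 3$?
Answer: $14400$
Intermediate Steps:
$Y{\left(V,J \right)} = 3$
$W{\left(p,X \right)} = 3$
$f{\left(c,g \right)} = 9 + c + g$ ($f{\left(c,g \right)} = 6 + \left(\left(c + g\right) + 3\right) = 6 + \left(3 + c + g\right) = 9 + c + g$)
$- 30 \left(-6 - f{\left(2,-1 \right)}\right) 30 = - 30 \left(-6 - \left(9 + 2 - 1\right)\right) 30 = - 30 \left(-6 - 10\right) 30 = \left(-30\right) \left(-16\right) 30 = 480 \cdot 30 = 14400$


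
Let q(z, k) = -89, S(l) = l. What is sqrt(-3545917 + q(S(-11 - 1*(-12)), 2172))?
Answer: I*sqrt(3546006) ≈ 1883.1*I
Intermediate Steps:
sqrt(-3545917 + q(S(-11 - 1*(-12)), 2172)) = sqrt(-3545917 - 89) = sqrt(-3546006) = I*sqrt(3546006)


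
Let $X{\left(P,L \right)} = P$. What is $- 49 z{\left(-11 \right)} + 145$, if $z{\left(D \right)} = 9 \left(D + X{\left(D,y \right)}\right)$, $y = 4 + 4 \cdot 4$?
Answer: $9847$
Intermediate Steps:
$y = 20$ ($y = 4 + 16 = 20$)
$z{\left(D \right)} = 18 D$ ($z{\left(D \right)} = 9 \left(D + D\right) = 9 \cdot 2 D = 18 D$)
$- 49 z{\left(-11 \right)} + 145 = - 49 \cdot 18 \left(-11\right) + 145 = \left(-49\right) \left(-198\right) + 145 = 9702 + 145 = 9847$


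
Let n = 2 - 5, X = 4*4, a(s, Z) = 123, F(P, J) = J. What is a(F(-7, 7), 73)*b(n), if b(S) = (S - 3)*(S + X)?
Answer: -9594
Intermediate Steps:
X = 16
n = -3
b(S) = (-3 + S)*(16 + S) (b(S) = (S - 3)*(S + 16) = (-3 + S)*(16 + S))
a(F(-7, 7), 73)*b(n) = 123*(-48 + (-3)**2 + 13*(-3)) = 123*(-48 + 9 - 39) = 123*(-78) = -9594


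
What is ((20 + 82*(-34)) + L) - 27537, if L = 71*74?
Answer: -25051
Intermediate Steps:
L = 5254
((20 + 82*(-34)) + L) - 27537 = ((20 + 82*(-34)) + 5254) - 27537 = ((20 - 2788) + 5254) - 27537 = (-2768 + 5254) - 27537 = 2486 - 27537 = -25051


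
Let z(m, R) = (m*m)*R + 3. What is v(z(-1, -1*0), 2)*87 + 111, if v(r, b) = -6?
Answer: -411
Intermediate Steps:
z(m, R) = 3 + R*m² (z(m, R) = m²*R + 3 = R*m² + 3 = 3 + R*m²)
v(z(-1, -1*0), 2)*87 + 111 = -6*87 + 111 = -522 + 111 = -411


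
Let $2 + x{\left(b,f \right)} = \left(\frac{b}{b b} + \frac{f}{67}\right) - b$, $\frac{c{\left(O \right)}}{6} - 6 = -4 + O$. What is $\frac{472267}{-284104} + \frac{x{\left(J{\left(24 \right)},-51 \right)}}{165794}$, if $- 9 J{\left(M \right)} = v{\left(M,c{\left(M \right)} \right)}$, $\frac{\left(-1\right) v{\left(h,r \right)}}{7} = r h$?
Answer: $- \frac{1929752451676237}{1148741588391488} \approx -1.6799$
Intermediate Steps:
$c{\left(O \right)} = 12 + 6 O$ ($c{\left(O \right)} = 36 + 6 \left(-4 + O\right) = 36 + \left(-24 + 6 O\right) = 12 + 6 O$)
$v{\left(h,r \right)} = - 7 h r$ ($v{\left(h,r \right)} = - 7 r h = - 7 h r$)
$J{\left(M \right)} = \frac{7 M \left(12 + 6 M\right)}{9}$ ($J{\left(M \right)} = - \frac{\left(-7\right) M \left(12 + 6 M\right)}{9} = \frac{7 M \left(12 + 6 M\right)}{9}$)
$x{\left(b,f \right)} = -2 + \frac{1}{b} - b + \frac{f}{67}$ ($x{\left(b,f \right)} = -2 - \left(b - \frac{b}{b b} - \frac{f}{67}\right) = -2 - \left(b - \frac{b}{b^{2}} - f \frac{1}{67}\right) = -2 - \left(b - \frac{f}{67} - \frac{b}{b^{2}}\right) = -2 - \left(b - \frac{1}{b} - \frac{f}{67}\right) = -2 + \left(\frac{1}{b} - b + \frac{f}{67}\right) = -2 + \frac{1}{b} - b + \frac{f}{67}$)
$\frac{472267}{-284104} + \frac{x{\left(J{\left(24 \right)},-51 \right)}}{165794} = \frac{472267}{-284104} + \frac{-2 + \frac{1}{\frac{14}{3} \cdot 24 \left(2 + 24\right)} - \frac{14}{3} \cdot 24 \left(2 + 24\right) + \frac{1}{67} \left(-51\right)}{165794} = 472267 \left(- \frac{1}{284104}\right) + \left(-2 + \frac{1}{\frac{14}{3} \cdot 24 \cdot 26} - \frac{14}{3} \cdot 24 \cdot 26 - \frac{51}{67}\right) \frac{1}{165794} = - \frac{472267}{284104} + \left(-2 + \frac{1}{2912} - 2912 - \frac{51}{67}\right) \frac{1}{165794} = - \frac{472267}{284104} - \frac{568681501}{32347072576} = - \frac{1929752451676237}{1148741588391488}$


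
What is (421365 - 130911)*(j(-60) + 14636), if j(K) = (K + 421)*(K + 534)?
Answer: 53951830500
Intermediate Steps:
j(K) = (421 + K)*(534 + K)
(421365 - 130911)*(j(-60) + 14636) = (421365 - 130911)*((224814 + (-60)**2 + 955*(-60)) + 14636) = 290454*((224814 + 3600 - 57300) + 14636) = 290454*(171114 + 14636) = 290454*185750 = 53951830500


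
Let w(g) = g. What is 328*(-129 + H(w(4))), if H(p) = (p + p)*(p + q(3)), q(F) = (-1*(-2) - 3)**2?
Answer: -29192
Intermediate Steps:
q(F) = 1 (q(F) = (2 - 3)**2 = (-1)**2 = 1)
H(p) = 2*p*(1 + p) (H(p) = (p + p)*(p + 1) = (2*p)*(1 + p) = 2*p*(1 + p))
328*(-129 + H(w(4))) = 328*(-129 + 2*4*(1 + 4)) = 328*(-129 + 2*4*5) = 328*(-129 + 40) = 328*(-89) = -29192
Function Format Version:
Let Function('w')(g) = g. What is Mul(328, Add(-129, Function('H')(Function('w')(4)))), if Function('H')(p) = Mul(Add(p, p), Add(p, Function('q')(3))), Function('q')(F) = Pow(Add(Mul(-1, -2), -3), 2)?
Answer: -29192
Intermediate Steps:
Function('q')(F) = 1 (Function('q')(F) = Pow(Add(2, -3), 2) = Pow(-1, 2) = 1)
Function('H')(p) = Mul(2, p, Add(1, p)) (Function('H')(p) = Mul(Add(p, p), Add(p, 1)) = Mul(Mul(2, p), Add(1, p)) = Mul(2, p, Add(1, p)))
Mul(328, Add(-129, Function('H')(Function('w')(4)))) = Mul(328, Add(-129, Mul(2, 4, Add(1, 4)))) = Mul(328, Add(-129, Mul(2, 4, 5))) = Mul(328, Add(-129, 40)) = Mul(328, -89) = -29192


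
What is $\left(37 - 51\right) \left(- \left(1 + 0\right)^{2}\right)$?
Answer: $14$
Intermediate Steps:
$\left(37 - 51\right) \left(- \left(1 + 0\right)^{2}\right) = - 14 \left(- 1^{2}\right) = - 14 \left(\left(-1\right) 1\right) = \left(-14\right) \left(-1\right) = 14$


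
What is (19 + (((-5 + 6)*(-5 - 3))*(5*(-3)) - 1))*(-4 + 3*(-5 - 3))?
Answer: -3864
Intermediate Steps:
(19 + (((-5 + 6)*(-5 - 3))*(5*(-3)) - 1))*(-4 + 3*(-5 - 3)) = (19 + ((1*(-8))*(-15) - 1))*(-4 + 3*(-8)) = (19 + (-8*(-15) - 1))*(-4 - 24) = (19 + (120 - 1))*(-28) = (19 + 119)*(-28) = 138*(-28) = -3864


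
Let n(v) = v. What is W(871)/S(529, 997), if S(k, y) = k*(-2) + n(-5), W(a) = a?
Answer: -871/1063 ≈ -0.81938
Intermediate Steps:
S(k, y) = -5 - 2*k (S(k, y) = k*(-2) - 5 = -2*k - 5 = -5 - 2*k)
W(871)/S(529, 997) = 871/(-5 - 2*529) = 871/(-5 - 1058) = 871/(-1063) = 871*(-1/1063) = -871/1063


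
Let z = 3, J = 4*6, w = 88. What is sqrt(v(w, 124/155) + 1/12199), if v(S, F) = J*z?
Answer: sqrt(10714735471)/12199 ≈ 8.4853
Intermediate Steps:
J = 24
v(S, F) = 72 (v(S, F) = 24*3 = 72)
sqrt(v(w, 124/155) + 1/12199) = sqrt(72 + 1/12199) = sqrt(878329/12199) = sqrt(10714735471)/12199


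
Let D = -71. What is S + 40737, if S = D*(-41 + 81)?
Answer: 37897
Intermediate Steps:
S = -2840 (S = -71*(-41 + 81) = -71*40 = -2840)
S + 40737 = -2840 + 40737 = 37897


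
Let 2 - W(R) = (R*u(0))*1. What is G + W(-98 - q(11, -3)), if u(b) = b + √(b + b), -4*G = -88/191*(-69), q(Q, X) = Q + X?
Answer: -1136/191 ≈ -5.9476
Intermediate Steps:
G = -1518/191 (G = -(-88/191)*(-69)/4 = -(-88*1/191)*(-69)/4 = -(-22)*(-69)/191 = -¼*6072/191 = -1518/191 ≈ -7.9476)
u(b) = b + √2*√b (u(b) = b + √(2*b) = b + √2*√b)
W(R) = 2 (W(R) = 2 - R*(0 + √2*√0) = 2 - R*(0 + √2*0) = 2 - R*(0 + 0) = 2 - R*0 = 2 - 0 = 2 - 1*0 = 2 + 0 = 2)
G + W(-98 - q(11, -3)) = -1518/191 + 2 = -1136/191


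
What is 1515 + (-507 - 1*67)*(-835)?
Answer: 480805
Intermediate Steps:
1515 + (-507 - 1*67)*(-835) = 1515 + (-507 - 67)*(-835) = 1515 - 574*(-835) = 1515 + 479290 = 480805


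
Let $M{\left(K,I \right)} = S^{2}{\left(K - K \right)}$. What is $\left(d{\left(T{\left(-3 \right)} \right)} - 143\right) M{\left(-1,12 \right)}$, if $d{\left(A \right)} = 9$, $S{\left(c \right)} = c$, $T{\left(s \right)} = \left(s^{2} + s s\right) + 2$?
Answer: $0$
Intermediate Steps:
$T{\left(s \right)} = 2 + 2 s^{2}$ ($T{\left(s \right)} = \left(s^{2} + s^{2}\right) + 2 = 2 s^{2} + 2 = 2 + 2 s^{2}$)
$M{\left(K,I \right)} = 0$ ($M{\left(K,I \right)} = \left(K - K\right)^{2} = 0^{2} = 0$)
$\left(d{\left(T{\left(-3 \right)} \right)} - 143\right) M{\left(-1,12 \right)} = \left(9 - 143\right) 0 = \left(-134\right) 0 = 0$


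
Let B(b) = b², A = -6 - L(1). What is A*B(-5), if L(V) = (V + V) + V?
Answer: -225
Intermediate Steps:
L(V) = 3*V (L(V) = 2*V + V = 3*V)
A = -9 (A = -6 - 3 = -9)
A*B(-5) = -9*(-5)² = -9*25 = -225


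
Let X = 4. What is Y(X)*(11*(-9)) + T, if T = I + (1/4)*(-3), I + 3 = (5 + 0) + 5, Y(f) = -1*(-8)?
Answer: -3143/4 ≈ -785.75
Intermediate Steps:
Y(f) = 8
I = 7 (I = -3 + ((5 + 0) + 5) = -3 + (5 + 5) = -3 + 10 = 7)
T = 25/4 (T = 7 + (1/4)*(-3) = 7 + (1*(¼))*(-3) = 7 + (¼)*(-3) = 7 - ¾ = 25/4 ≈ 6.2500)
Y(X)*(11*(-9)) + T = 8*(11*(-9)) + 25/4 = 8*(-99) + 25/4 = -792 + 25/4 = -3143/4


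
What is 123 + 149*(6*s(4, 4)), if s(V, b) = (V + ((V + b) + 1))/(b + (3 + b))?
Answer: 12975/11 ≈ 1179.5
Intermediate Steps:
s(V, b) = (1 + b + 2*V)/(3 + 2*b) (s(V, b) = (V + (1 + V + b))/(3 + 2*b) = (1 + b + 2*V)/(3 + 2*b))
123 + 149*(6*s(4, 4)) = 123 + 149*(6*((1 + 4 + 2*4)/(3 + 2*4))) = 123 + 149*(6*((1 + 4 + 8)/(3 + 8))) = 123 + 149*(6*(13/11)) = 123 + 149*(78/11) = 123 + 11622/11 = 12975/11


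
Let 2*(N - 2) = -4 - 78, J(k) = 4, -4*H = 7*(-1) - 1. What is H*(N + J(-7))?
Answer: -70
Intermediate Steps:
H = 2 (H = -(7*(-1) - 1)/4 = -(-7 - 1)/4 = -¼*(-8) = 2)
N = -39 (N = 2 + (-4 - 78)/2 = 2 + (½)*(-82) = 2 - 41 = -39)
H*(N + J(-7)) = 2*(-39 + 4) = 2*(-35) = -70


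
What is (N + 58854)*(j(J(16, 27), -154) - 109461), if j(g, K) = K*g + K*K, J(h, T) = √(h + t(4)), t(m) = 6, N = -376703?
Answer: 27253962505 + 48948746*√22 ≈ 2.7484e+10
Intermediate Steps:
J(h, T) = √(6 + h) (J(h, T) = √(h + 6) = √(6 + h))
j(g, K) = K² + K*g (j(g, K) = K*g + K² = K² + K*g)
(N + 58854)*(j(J(16, 27), -154) - 109461) = (-376703 + 58854)*(-154*(-154 + √(6 + 16)) - 109461) = -317849*(-154*(-154 + √22) - 109461) = -317849*((23716 - 154*√22) - 109461) = -317849*(-85745 - 154*√22) = 27253962505 + 48948746*√22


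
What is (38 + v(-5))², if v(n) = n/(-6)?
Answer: 54289/36 ≈ 1508.0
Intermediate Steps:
v(n) = -n/6 (v(n) = n*(-⅙) = -n/6)
(38 + v(-5))² = (38 - ⅙*(-5))² = (38 + ⅚)² = (233/6)² = 54289/36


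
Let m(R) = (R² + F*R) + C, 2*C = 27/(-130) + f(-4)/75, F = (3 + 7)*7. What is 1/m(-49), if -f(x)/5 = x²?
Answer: -780/803117 ≈ -0.00097122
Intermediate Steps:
f(x) = -5*x²
F = 70 (F = 10*7 = 70)
C = -497/780 (C = (27/(-130) - 5*(-4)²/75)/2 = (27*(-1/130) - 5*16*(1/75))/2 = (-27/130 - 80*1/75)/2 = (-27/130 - 16/15)/2 = (½)*(-497/390) = -497/780 ≈ -0.63718)
m(R) = -497/780 + R² + 70*R (m(R) = (R² + 70*R) - 497/780 = -497/780 + R² + 70*R)
1/m(-49) = 1/(-497/780 + (-49)² + 70*(-49)) = 1/(-497/780 + 2401 - 3430) = 1/(-803117/780) = -780/803117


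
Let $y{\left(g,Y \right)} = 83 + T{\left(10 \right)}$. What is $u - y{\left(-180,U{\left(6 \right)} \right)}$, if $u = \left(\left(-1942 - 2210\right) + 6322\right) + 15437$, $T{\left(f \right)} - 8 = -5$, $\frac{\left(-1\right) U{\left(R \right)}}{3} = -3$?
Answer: $17521$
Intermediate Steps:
$U{\left(R \right)} = 9$ ($U{\left(R \right)} = \left(-3\right) \left(-3\right) = 9$)
$T{\left(f \right)} = 3$ ($T{\left(f \right)} = 8 - 5 = 3$)
$y{\left(g,Y \right)} = 86$ ($y{\left(g,Y \right)} = 83 + 3 = 86$)
$u = 17607$ ($u = \left(\left(-1942 - 2210\right) + 6322\right) + 15437 = \left(-4152 + 6322\right) + 15437 = 2170 + 15437 = 17607$)
$u - y{\left(-180,U{\left(6 \right)} \right)} = 17607 - 86 = 17521$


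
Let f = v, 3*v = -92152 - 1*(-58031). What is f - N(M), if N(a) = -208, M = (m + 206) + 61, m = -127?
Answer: -33497/3 ≈ -11166.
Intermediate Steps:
M = 140 (M = (-127 + 206) + 61 = 79 + 61 = 140)
v = -34121/3 (v = (-92152 - 1*(-58031))/3 = (-92152 + 58031)/3 = (⅓)*(-34121) = -34121/3 ≈ -11374.)
f = -34121/3 ≈ -11374.
f - N(M) = -34121/3 - 1*(-208) = -34121/3 + 208 = -33497/3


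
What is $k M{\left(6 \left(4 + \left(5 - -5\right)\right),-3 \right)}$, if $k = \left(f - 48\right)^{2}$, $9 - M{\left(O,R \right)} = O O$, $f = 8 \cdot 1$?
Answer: $-11275200$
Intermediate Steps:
$f = 8$
$M{\left(O,R \right)} = 9 - O^{2}$ ($M{\left(O,R \right)} = 9 - O O = 9 - O^{2}$)
$k = 1600$ ($k = \left(8 - 48\right)^{2} = \left(-40\right)^{2} = 1600$)
$k M{\left(6 \left(4 + \left(5 - -5\right)\right),-3 \right)} = 1600 \left(9 - \left(6 \left(4 + \left(5 - -5\right)\right)\right)^{2}\right) = 1600 \left(9 - \left(6 \left(4 + \left(5 + 5\right)\right)\right)^{2}\right) = 1600 \left(9 - \left(6 \left(4 + 10\right)\right)^{2}\right) = 1600 \left(9 - \left(6 \cdot 14\right)^{2}\right) = 1600 \left(9 - 84^{2}\right) = 1600 \left(9 - 7056\right) = 1600 \left(-7047\right) = -11275200$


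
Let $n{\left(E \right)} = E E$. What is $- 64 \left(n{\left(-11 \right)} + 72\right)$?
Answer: $-12352$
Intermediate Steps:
$n{\left(E \right)} = E^{2}$
$- 64 \left(n{\left(-11 \right)} + 72\right) = - 64 \left(\left(-11\right)^{2} + 72\right) = - 64 \left(121 + 72\right) = \left(-64\right) 193 = -12352$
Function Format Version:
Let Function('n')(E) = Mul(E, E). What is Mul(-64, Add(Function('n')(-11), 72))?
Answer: -12352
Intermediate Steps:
Function('n')(E) = Pow(E, 2)
Mul(-64, Add(Function('n')(-11), 72)) = Mul(-64, Add(Pow(-11, 2), 72)) = Mul(-64, Add(121, 72)) = Mul(-64, 193) = -12352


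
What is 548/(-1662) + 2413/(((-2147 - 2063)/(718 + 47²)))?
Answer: -5870382721/3498510 ≈ -1678.0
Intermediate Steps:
548/(-1662) + 2413/(((-2147 - 2063)/(718 + 47²))) = 548*(-1/1662) + 2413/((-4210/(718 + 2209))) = -274/831 + 2413/((-4210/2927)) = -274/831 + 2413/((-4210*1/2927)) = -274/831 + 2413/(-4210/2927) = -274/831 + 2413*(-2927/4210) = -274/831 - 7062851/4210 = -5870382721/3498510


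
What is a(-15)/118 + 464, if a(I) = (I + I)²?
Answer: 27826/59 ≈ 471.63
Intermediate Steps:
a(I) = 4*I² (a(I) = (2*I)² = 4*I²)
a(-15)/118 + 464 = (4*(-15)²)/118 + 464 = (4*225)*(1/118) + 464 = 900*(1/118) + 464 = 450/59 + 464 = 27826/59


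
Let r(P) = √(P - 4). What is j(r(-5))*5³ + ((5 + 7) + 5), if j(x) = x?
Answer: 17 + 375*I ≈ 17.0 + 375.0*I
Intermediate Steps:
r(P) = √(-4 + P)
j(r(-5))*5³ + ((5 + 7) + 5) = √(-4 - 5)*5³ + ((5 + 7) + 5) = √(-9)*125 + (12 + 5) = (3*I)*125 + 17 = 375*I + 17 = 17 + 375*I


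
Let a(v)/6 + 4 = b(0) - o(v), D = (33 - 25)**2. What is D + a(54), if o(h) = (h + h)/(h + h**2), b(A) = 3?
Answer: 3178/55 ≈ 57.782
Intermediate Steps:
D = 64 (D = 8**2 = 64)
o(h) = 2*h/(h + h**2) (o(h) = (2*h)/(h + h**2) = 2*h/(h + h**2))
a(v) = -6 - 12/(1 + v) (a(v) = -24 + 6*(3 - 2/(1 + v)) = -24 + (18 - 12/(1 + v)) = -6 - 12/(1 + v))
D + a(54) = 64 + 6*(-3 - 1*54)/(1 + 54) = 64 + 6*(-3 - 54)/55 = 64 + 6*(1/55)*(-57) = 64 - 342/55 = 3178/55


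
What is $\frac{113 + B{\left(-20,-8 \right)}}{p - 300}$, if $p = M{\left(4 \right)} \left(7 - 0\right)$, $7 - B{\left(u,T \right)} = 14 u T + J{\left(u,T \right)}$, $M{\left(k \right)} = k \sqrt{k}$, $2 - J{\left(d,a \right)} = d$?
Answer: $\frac{1071}{122} \approx 8.7787$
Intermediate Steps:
$J{\left(d,a \right)} = 2 - d$
$M{\left(k \right)} = k^{\frac{3}{2}}$
$B{\left(u,T \right)} = 5 + u - 14 T u$ ($B{\left(u,T \right)} = 7 - \left(14 u T - \left(-2 + u\right)\right) = 7 - \left(14 T u - \left(-2 + u\right)\right) = 7 - \left(2 - u + 14 T u\right) = 5 + u - 14 T u$)
$p = 56$ ($p = 4^{\frac{3}{2}} \left(7 - 0\right) = 8 \left(7 + 0\right) = 8 \cdot 7 = 56$)
$\frac{113 + B{\left(-20,-8 \right)}}{p - 300} = \frac{113 - \left(15 + 2240\right)}{56 - 300} = \frac{113 - 2255}{-244} = \left(113 - 2255\right) \left(- \frac{1}{244}\right) = \left(-2142\right) \left(- \frac{1}{244}\right) = \frac{1071}{122}$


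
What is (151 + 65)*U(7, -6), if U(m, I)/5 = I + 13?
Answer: 7560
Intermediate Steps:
U(m, I) = 65 + 5*I (U(m, I) = 5*(I + 13) = 5*(13 + I) = 65 + 5*I)
(151 + 65)*U(7, -6) = (151 + 65)*(65 + 5*(-6)) = 216*(65 - 30) = 216*35 = 7560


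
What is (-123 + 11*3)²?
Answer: 8100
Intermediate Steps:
(-123 + 11*3)² = (-123 + 33)² = (-90)² = 8100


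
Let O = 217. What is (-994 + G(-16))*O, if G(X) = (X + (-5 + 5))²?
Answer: -160146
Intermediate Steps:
G(X) = X² (G(X) = (X + 0)² = X²)
(-994 + G(-16))*O = (-994 + (-16)²)*217 = (-994 + 256)*217 = -738*217 = -160146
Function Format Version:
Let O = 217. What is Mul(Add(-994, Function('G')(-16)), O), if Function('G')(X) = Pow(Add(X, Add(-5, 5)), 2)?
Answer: -160146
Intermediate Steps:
Function('G')(X) = Pow(X, 2) (Function('G')(X) = Pow(Add(X, 0), 2) = Pow(X, 2))
Mul(Add(-994, Function('G')(-16)), O) = Mul(Add(-994, Pow(-16, 2)), 217) = Mul(Add(-994, 256), 217) = Mul(-738, 217) = -160146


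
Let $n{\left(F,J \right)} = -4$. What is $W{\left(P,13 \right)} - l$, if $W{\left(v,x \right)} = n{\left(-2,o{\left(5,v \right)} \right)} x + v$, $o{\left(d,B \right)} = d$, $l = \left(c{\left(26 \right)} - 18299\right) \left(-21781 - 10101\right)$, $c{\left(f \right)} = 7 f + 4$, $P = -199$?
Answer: $-577478917$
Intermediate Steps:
$c{\left(f \right)} = 4 + 7 f$
$l = 577478666$ ($l = \left(\left(4 + 7 \cdot 26\right) - 18299\right) \left(-21781 - 10101\right) = \left(\left(4 + 182\right) - 18299\right) \left(-31882\right) = \left(186 - 18299\right) \left(-31882\right) = \left(-18113\right) \left(-31882\right) = 577478666$)
$W{\left(v,x \right)} = v - 4 x$ ($W{\left(v,x \right)} = - 4 x + v = v - 4 x$)
$W{\left(P,13 \right)} - l = \left(-199 - 52\right) - 577478666 = -251 - 577478666 = -577478917$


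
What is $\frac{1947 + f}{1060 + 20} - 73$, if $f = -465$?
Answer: $- \frac{12893}{180} \approx -71.628$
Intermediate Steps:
$\frac{1947 + f}{1060 + 20} - 73 = \frac{1947 - 465}{1060 + 20} - 73 = \frac{1482}{1080} - 73 = 1482 \cdot \frac{1}{1080} - 73 = \frac{247}{180} - 73 = - \frac{12893}{180}$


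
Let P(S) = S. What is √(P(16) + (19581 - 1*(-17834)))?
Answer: 3*√4159 ≈ 193.47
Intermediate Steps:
√(P(16) + (19581 - 1*(-17834))) = √(16 + (19581 - 1*(-17834))) = √(16 + (19581 + 17834)) = √(16 + 37415) = √37431 = 3*√4159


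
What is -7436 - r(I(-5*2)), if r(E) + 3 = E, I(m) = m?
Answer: -7423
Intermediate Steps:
r(E) = -3 + E
-7436 - r(I(-5*2)) = -7436 - (-3 - 5*2) = -7436 - (-3 - 10) = -7436 - 1*(-13) = -7436 + 13 = -7423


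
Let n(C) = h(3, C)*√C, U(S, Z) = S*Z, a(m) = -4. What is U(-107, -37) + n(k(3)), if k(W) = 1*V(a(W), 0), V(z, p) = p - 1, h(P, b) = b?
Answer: 3959 - I ≈ 3959.0 - 1.0*I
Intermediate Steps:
V(z, p) = -1 + p
k(W) = -1 (k(W) = 1*(-1 + 0) = 1*(-1) = -1)
n(C) = C^(3/2) (n(C) = C*√C = C^(3/2))
U(-107, -37) + n(k(3)) = -107*(-37) + (-1)^(3/2) = 3959 - I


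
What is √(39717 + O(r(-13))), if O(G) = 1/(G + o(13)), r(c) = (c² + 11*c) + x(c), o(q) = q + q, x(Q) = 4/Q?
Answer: √1120973154/168 ≈ 199.29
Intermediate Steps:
o(q) = 2*q
r(c) = c² + 4/c + 11*c (r(c) = (c² + 11*c) + 4/c = c² + 4/c + 11*c)
O(G) = 1/(26 + G) (O(G) = 1/(G + 2*13) = 1/(G + 26) = 1/(26 + G))
√(39717 + O(r(-13))) = √(39717 + 1/(26 + (4 + (-13)²*(11 - 13))/(-13))) = √(39717 + 1/(26 - (4 + 169*(-2))/13)) = √(39717 + 1/(26 - (4 - 338)/13)) = √(39717 + 1/(26 - 1/13*(-334))) = √(39717 + 1/(26 + 334/13)) = √(39717 + 1/(672/13)) = √(39717 + 13/672) = √(26689837/672) = √1120973154/168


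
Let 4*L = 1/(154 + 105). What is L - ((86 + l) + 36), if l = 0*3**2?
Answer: -126391/1036 ≈ -122.00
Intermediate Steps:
l = 0 (l = 0*9 = 0)
L = 1/1036 (L = 1/(4*(154 + 105)) = (1/4)/259 = (1/4)*(1/259) = 1/1036 ≈ 0.00096525)
L - ((86 + l) + 36) = 1/1036 - ((86 + 0) + 36) = 1/1036 - (86 + 36) = 1/1036 - 1*122 = 1/1036 - 122 = -126391/1036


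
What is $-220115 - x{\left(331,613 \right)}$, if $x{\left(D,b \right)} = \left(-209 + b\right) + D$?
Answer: $-220850$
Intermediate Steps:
$x{\left(D,b \right)} = -209 + D + b$
$-220115 - x{\left(331,613 \right)} = -220115 - \left(-209 + 331 + 613\right) = -220115 - 735 = -220850$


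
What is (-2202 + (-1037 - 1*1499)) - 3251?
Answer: -7989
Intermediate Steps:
(-2202 + (-1037 - 1*1499)) - 3251 = (-2202 + (-1037 - 1499)) - 3251 = (-2202 - 2536) - 3251 = -4738 - 3251 = -7989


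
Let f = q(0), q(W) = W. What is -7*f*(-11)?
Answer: 0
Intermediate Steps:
f = 0
-7*f*(-11) = -7*0*(-11) = 0*(-11) = 0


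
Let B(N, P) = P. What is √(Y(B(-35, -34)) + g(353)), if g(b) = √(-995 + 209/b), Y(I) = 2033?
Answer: √(253330097 + 353*I*√123912178)/353 ≈ 45.09 + 0.34968*I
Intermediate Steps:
√(Y(B(-35, -34)) + g(353)) = √(2033 + √(-995 + 209/353)) = √(2033 + √(-351026/353)) = √(2033 + I*√123912178/353)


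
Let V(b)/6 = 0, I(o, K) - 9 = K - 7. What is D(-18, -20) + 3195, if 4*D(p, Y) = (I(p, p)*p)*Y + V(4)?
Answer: 1755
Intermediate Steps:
I(o, K) = 2 + K (I(o, K) = 9 + (K - 7) = 9 + (-7 + K) = 2 + K)
V(b) = 0 (V(b) = 6*0 = 0)
D(p, Y) = Y*p*(2 + p)/4 (D(p, Y) = (((2 + p)*p)*Y + 0)/4 = ((p*(2 + p))*Y + 0)/4 = (Y*p*(2 + p) + 0)/4 = (Y*p*(2 + p))/4 = Y*p*(2 + p)/4)
D(-18, -20) + 3195 = (¼)*(-20)*(-18)*(2 - 18) + 3195 = (¼)*(-20)*(-18)*(-16) + 3195 = -1440 + 3195 = 1755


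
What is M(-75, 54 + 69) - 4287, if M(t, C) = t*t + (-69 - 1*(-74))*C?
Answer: 1953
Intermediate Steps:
M(t, C) = t² + 5*C (M(t, C) = t² + (-69 + 74)*C = t² + 5*C)
M(-75, 54 + 69) - 4287 = ((-75)² + 5*(54 + 69)) - 4287 = (5625 + 5*123) - 4287 = (5625 + 615) - 4287 = 6240 - 4287 = 1953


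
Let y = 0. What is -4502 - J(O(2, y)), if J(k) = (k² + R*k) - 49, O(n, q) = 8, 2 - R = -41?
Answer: -4861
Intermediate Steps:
R = 43 (R = 2 - 1*(-41) = 2 + 41 = 43)
J(k) = -49 + k² + 43*k (J(k) = (k² + 43*k) - 49 = -49 + k² + 43*k)
-4502 - J(O(2, y)) = -4502 - (-49 + 8² + 43*8) = -4502 - (-49 + 64 + 344) = -4502 - 1*359 = -4502 - 359 = -4861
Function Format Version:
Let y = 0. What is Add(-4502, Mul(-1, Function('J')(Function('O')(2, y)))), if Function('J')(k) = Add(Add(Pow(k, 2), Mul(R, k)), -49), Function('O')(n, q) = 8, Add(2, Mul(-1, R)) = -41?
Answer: -4861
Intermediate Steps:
R = 43 (R = Add(2, Mul(-1, -41)) = Add(2, 41) = 43)
Function('J')(k) = Add(-49, Pow(k, 2), Mul(43, k)) (Function('J')(k) = Add(Add(Pow(k, 2), Mul(43, k)), -49) = Add(-49, Pow(k, 2), Mul(43, k)))
Add(-4502, Mul(-1, Function('J')(Function('O')(2, y)))) = Add(-4502, Mul(-1, Add(-49, Pow(8, 2), Mul(43, 8)))) = Add(-4502, Mul(-1, Add(-49, 64, 344))) = Add(-4502, Mul(-1, 359)) = Add(-4502, -359) = -4861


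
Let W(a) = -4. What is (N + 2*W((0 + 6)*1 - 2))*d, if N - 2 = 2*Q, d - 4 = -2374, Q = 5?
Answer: -9480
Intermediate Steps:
d = -2370 (d = 4 - 2374 = -2370)
N = 12 (N = 2 + 2*5 = 2 + 10 = 12)
(N + 2*W((0 + 6)*1 - 2))*d = (12 + 2*(-4))*(-2370) = (12 - 8)*(-2370) = 4*(-2370) = -9480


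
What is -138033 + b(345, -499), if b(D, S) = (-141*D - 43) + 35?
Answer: -186686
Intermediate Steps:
b(D, S) = -8 - 141*D (b(D, S) = (-43 - 141*D) + 35 = -8 - 141*D)
-138033 + b(345, -499) = -138033 + (-8 - 141*345) = -138033 + (-8 - 48645) = -138033 - 48653 = -186686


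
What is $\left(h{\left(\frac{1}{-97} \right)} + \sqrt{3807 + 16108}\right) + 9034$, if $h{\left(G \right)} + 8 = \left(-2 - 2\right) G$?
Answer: $\frac{875526}{97} + \sqrt{19915} \approx 9167.2$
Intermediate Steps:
$h{\left(G \right)} = -8 - 4 G$ ($h{\left(G \right)} = -8 + \left(-2 - 2\right) G = -8 - 4 G$)
$\left(h{\left(\frac{1}{-97} \right)} + \sqrt{3807 + 16108}\right) + 9034 = \left(\left(-8 - \frac{4}{-97}\right) + \sqrt{3807 + 16108}\right) + 9034 = \left(\left(-8 - - \frac{4}{97}\right) + \sqrt{19915}\right) + 9034 = \left(\left(-8 + \frac{4}{97}\right) + \sqrt{19915}\right) + 9034 = \left(- \frac{772}{97} + \sqrt{19915}\right) + 9034 = \frac{875526}{97} + \sqrt{19915}$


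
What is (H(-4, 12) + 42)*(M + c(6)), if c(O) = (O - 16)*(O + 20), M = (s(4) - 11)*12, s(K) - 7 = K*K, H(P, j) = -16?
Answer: -3016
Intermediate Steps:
s(K) = 7 + K² (s(K) = 7 + K*K = 7 + K²)
M = 144 (M = ((7 + 4²) - 11)*12 = ((7 + 16) - 11)*12 = (23 - 11)*12 = 12*12 = 144)
c(O) = (-16 + O)*(20 + O)
(H(-4, 12) + 42)*(M + c(6)) = (-16 + 42)*(144 + (-320 + 6² + 4*6)) = 26*(144 + (-320 + 36 + 24)) = 26*(144 - 260) = 26*(-116) = -3016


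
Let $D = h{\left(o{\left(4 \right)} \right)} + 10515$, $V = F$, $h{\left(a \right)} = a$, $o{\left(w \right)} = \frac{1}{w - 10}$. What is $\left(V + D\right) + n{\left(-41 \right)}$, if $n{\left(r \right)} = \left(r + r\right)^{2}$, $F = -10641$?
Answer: $\frac{39587}{6} \approx 6597.8$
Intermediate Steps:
$n{\left(r \right)} = 4 r^{2}$ ($n{\left(r \right)} = \left(2 r\right)^{2} = 4 r^{2}$)
$o{\left(w \right)} = \frac{1}{-10 + w}$
$V = -10641$
$D = \frac{63089}{6}$ ($D = \frac{1}{-10 + 4} + 10515 = \frac{1}{-6} + 10515 = - \frac{1}{6} + 10515 = \frac{63089}{6} \approx 10515.0$)
$\left(V + D\right) + n{\left(-41 \right)} = \left(-10641 + \frac{63089}{6}\right) + 4 \left(-41\right)^{2} = - \frac{757}{6} + 4 \cdot 1681 = - \frac{757}{6} + 6724 = \frac{39587}{6}$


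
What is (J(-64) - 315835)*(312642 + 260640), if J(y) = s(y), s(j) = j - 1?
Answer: -181099783800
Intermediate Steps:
s(j) = -1 + j
J(y) = -1 + y
(J(-64) - 315835)*(312642 + 260640) = ((-1 - 64) - 315835)*(312642 + 260640) = (-65 - 315835)*573282 = -315900*573282 = -181099783800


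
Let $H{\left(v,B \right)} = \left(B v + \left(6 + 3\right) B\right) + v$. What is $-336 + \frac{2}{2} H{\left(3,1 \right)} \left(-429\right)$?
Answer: $-6771$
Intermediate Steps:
$H{\left(v,B \right)} = v + 9 B + B v$ ($H{\left(v,B \right)} = \left(B v + 9 B\right) + v = \left(9 B + B v\right) + v = v + 9 B + B v$)
$-336 + \frac{2}{2} H{\left(3,1 \right)} \left(-429\right) = -336 + \frac{2}{2} \left(3 + 9 \cdot 1 + 1 \cdot 3\right) \left(-429\right) = -336 + 2 \cdot \frac{1}{2} \left(3 + 9 + 3\right) \left(-429\right) = -336 + 1 \cdot 15 \left(-429\right) = -336 + 15 \left(-429\right) = -336 - 6435 = -6771$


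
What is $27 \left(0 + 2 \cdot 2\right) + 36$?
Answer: $144$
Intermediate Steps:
$27 \left(0 + 2 \cdot 2\right) + 36 = 27 \left(0 + 4\right) + 36 = 27 \cdot 4 + 36 = 108 + 36 = 144$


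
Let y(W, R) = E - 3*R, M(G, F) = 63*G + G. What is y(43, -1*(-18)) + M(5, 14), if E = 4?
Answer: 270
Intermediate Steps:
M(G, F) = 64*G
y(W, R) = 4 - 3*R
y(43, -1*(-18)) + M(5, 14) = (4 - (-3)*(-18)) + 64*5 = (4 - 3*18) + 320 = (4 - 54) + 320 = -50 + 320 = 270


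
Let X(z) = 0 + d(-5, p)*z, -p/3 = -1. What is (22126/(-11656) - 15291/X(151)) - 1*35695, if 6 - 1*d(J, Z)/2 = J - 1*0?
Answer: -345601527677/9680308 ≈ -35702.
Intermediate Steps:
p = 3 (p = -3*(-1) = 3)
d(J, Z) = 12 - 2*J (d(J, Z) = 12 - 2*(J - 1*0) = 12 - 2*(J + 0) = 12 - 2*J)
X(z) = 22*z (X(z) = 0 + (12 - 2*(-5))*z = 0 + (12 + 10)*z = 0 + 22*z = 22*z)
(22126/(-11656) - 15291/X(151)) - 1*35695 = (22126/(-11656) - 15291/(22*151)) - 1*35695 = (22126*(-1/11656) - 15291/3322) - 35695 = (-11063/5828 - 15291*1/3322) - 35695 = (-11063/5828 - 15291/3322) - 35695 = -62933617/9680308 - 35695 = -345601527677/9680308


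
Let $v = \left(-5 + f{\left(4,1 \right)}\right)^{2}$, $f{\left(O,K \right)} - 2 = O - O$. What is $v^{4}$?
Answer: $6561$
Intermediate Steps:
$f{\left(O,K \right)} = 2$ ($f{\left(O,K \right)} = 2 + \left(O - O\right) = 2 + 0 = 2$)
$v = 9$ ($v = \left(-5 + 2\right)^{2} = \left(-3\right)^{2} = 9$)
$v^{4} = 9^{4} = 6561$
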